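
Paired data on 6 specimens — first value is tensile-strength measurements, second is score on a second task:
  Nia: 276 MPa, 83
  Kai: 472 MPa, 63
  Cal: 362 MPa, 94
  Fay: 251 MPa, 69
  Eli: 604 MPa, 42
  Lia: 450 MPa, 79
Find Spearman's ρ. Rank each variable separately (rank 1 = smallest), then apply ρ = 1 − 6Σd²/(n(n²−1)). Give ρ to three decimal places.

-0.600

Ranks of variable 1: 2, 5, 3, 1, 6, 4
Ranks of variable 2: 5, 2, 6, 3, 1, 4
d = r₁ − r₂: -3, 3, -3, -2, 5, 0
d²: 9, 9, 9, 4, 25, 0; Σd² = 56
ρ = 1 − 6·56/(6·35) = 1 − 336/210 = -0.600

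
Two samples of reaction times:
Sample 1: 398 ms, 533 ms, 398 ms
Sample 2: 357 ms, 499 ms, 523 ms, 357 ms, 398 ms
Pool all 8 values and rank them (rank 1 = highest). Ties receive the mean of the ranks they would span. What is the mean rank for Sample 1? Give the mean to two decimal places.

Sorted (descending): 533, 523, 499, 398, 398, 398, 357, 357
The 3 values of 398 occupy positions 4–6 → average rank 5.
The 2 values of 357 occupy positions 7–8 → average rank (7+8)/2 = 7.5.
Sample 1 values → pooled ranks: 398→5, 533→1, 398→5
Mean rank = (5 + 1 + 5) / 3 = 3.67

3.67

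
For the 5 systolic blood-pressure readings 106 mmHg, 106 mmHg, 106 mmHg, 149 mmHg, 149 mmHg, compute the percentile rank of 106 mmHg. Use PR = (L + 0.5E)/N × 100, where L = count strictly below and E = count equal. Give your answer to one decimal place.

30.0

N = 5.
Strictly below 106: 0. Equal to 106: 3.
PR = (0 + 0.5·3)/5 × 100 = 30.0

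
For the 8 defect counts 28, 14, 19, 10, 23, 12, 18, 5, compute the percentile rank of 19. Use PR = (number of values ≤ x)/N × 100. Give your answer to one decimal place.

75.0

N = 8.
Strictly below 19: 5. Equal to 19: 1.
PR = 6/8 × 100 = 75.0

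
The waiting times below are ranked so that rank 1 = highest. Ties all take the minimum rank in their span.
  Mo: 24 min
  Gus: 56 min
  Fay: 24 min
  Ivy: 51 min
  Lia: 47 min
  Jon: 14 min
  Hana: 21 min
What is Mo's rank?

4

Sorted (descending): 56, 51, 47, 24, 24, 21, 14
The 2 values of 24 occupy positions 4–5 → each gets rank 4.
Mo has value 24 min → rank 4.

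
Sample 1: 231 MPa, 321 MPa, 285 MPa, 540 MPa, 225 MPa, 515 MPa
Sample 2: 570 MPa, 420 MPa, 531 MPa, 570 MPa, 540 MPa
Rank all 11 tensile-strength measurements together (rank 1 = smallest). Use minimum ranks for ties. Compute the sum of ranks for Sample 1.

Sorted (ascending): 225, 231, 285, 321, 420, 515, 531, 540, 540, 570, 570
The 2 values of 540 occupy positions 8–9 → each gets rank 8.
The 2 values of 570 occupy positions 10–11 → each gets rank 10.
Sample 1 values → pooled ranks: 231→2, 321→4, 285→3, 540→8, 225→1, 515→6
Rank sum = 2 + 4 + 3 + 8 + 1 + 6 = 24

24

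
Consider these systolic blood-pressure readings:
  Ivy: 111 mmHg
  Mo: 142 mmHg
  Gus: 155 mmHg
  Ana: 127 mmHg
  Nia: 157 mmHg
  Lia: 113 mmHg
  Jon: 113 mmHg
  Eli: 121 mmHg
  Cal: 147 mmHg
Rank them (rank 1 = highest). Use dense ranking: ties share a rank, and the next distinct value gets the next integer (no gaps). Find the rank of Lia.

7

Sorted (descending): 157, 155, 147, 142, 127, 121, 113, 113, 111
The 2 values of 113 share dense rank 7.
Remaining distinct values take the next consecutive integers.
Lia has value 113 mmHg → rank 7.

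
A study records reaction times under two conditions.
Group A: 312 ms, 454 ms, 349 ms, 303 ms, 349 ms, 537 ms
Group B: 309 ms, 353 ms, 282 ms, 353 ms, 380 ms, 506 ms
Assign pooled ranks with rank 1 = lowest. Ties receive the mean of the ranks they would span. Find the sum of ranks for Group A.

Sorted (ascending): 282, 303, 309, 312, 349, 349, 353, 353, 380, 454, 506, 537
The 2 values of 349 occupy positions 5–6 → average rank (5+6)/2 = 5.5.
The 2 values of 353 occupy positions 7–8 → average rank (7+8)/2 = 7.5.
Group A values → pooled ranks: 312→4, 454→10, 349→5.5, 303→2, 349→5.5, 537→12
Rank sum = 4 + 10 + 5.5 + 2 + 5.5 + 12 = 39

39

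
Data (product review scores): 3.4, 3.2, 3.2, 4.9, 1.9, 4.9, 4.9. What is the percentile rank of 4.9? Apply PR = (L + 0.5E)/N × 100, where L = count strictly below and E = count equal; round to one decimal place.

78.6

N = 7.
Strictly below 4.9: 4. Equal to 4.9: 3.
PR = (4 + 0.5·3)/7 × 100 = 78.6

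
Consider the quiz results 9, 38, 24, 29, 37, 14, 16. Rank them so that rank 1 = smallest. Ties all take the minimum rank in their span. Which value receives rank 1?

Sorted (ascending): 9, 14, 16, 24, 29, 37, 38
No ties — each value takes its position as its rank.
Rank 1 → value 9.

9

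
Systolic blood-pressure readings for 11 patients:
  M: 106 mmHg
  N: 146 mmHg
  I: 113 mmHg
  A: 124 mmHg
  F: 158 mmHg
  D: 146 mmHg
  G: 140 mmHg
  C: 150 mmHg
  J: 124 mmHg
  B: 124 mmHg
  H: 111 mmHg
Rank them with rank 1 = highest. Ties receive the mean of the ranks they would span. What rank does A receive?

Sorted (descending): 158, 150, 146, 146, 140, 124, 124, 124, 113, 111, 106
The 2 values of 146 occupy positions 3–4 → average rank (3+4)/2 = 3.5.
The 3 values of 124 occupy positions 6–8 → average rank 7.
A has value 124 mmHg → rank 7.

7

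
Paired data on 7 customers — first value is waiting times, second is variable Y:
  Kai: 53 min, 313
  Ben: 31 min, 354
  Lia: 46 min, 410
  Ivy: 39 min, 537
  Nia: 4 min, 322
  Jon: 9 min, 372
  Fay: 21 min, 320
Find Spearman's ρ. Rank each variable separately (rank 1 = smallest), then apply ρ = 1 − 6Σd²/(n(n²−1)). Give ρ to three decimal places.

Ranks of variable 1: 7, 4, 6, 5, 1, 2, 3
Ranks of variable 2: 1, 4, 6, 7, 3, 5, 2
d = r₁ − r₂: 6, 0, 0, -2, -2, -3, 1
d²: 36, 0, 0, 4, 4, 9, 1; Σd² = 54
ρ = 1 − 6·54/(7·48) = 1 − 324/336 = 0.036

0.036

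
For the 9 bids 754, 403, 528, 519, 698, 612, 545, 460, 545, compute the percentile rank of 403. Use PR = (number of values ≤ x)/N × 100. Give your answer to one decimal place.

11.1

N = 9.
Strictly below 403: 0. Equal to 403: 1.
PR = 1/9 × 100 = 11.1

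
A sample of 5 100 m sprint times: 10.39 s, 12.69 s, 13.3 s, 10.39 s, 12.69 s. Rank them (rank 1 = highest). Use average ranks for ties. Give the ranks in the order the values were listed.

4.5, 2.5, 1, 4.5, 2.5

Sorted (descending): 13.3, 12.69, 12.69, 10.39, 10.39
The 2 values of 12.69 occupy positions 2–3 → average rank (2+3)/2 = 2.5.
The 2 values of 10.39 occupy positions 4–5 → average rank (4+5)/2 = 4.5.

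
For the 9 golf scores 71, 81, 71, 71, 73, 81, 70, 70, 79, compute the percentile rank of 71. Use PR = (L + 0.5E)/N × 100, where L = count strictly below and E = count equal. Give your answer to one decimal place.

38.9

N = 9.
Strictly below 71: 2. Equal to 71: 3.
PR = (2 + 0.5·3)/9 × 100 = 38.9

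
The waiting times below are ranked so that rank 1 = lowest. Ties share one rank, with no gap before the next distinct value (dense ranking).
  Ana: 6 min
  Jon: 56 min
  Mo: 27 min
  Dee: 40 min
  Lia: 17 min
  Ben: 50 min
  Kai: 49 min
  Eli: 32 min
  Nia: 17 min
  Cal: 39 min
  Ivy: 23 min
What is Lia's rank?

Sorted (ascending): 6, 17, 17, 23, 27, 32, 39, 40, 49, 50, 56
The 2 values of 17 share dense rank 2.
Remaining distinct values take the next consecutive integers.
Lia has value 17 min → rank 2.

2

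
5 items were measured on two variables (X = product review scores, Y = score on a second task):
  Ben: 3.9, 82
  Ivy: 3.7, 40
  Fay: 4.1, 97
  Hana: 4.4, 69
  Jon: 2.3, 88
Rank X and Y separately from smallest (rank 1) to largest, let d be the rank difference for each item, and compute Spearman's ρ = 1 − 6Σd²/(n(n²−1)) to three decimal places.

0.000

Ranks of variable 1: 3, 2, 4, 5, 1
Ranks of variable 2: 3, 1, 5, 2, 4
d = r₁ − r₂: 0, 1, -1, 3, -3
d²: 0, 1, 1, 9, 9; Σd² = 20
ρ = 1 − 6·20/(5·24) = 1 − 120/120 = 0.000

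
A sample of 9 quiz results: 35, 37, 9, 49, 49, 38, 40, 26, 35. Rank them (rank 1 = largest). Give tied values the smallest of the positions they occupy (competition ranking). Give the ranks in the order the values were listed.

Sorted (descending): 49, 49, 40, 38, 37, 35, 35, 26, 9
The 2 values of 49 occupy positions 1–2 → each gets rank 1.
The 2 values of 35 occupy positions 6–7 → each gets rank 6.

6, 5, 9, 1, 1, 4, 3, 8, 6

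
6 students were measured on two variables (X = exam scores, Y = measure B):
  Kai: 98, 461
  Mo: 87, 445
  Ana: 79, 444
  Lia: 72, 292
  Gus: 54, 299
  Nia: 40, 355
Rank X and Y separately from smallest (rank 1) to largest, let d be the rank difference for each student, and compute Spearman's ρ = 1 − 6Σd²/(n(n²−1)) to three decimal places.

0.771

Ranks of variable 1: 6, 5, 4, 3, 2, 1
Ranks of variable 2: 6, 5, 4, 1, 2, 3
d = r₁ − r₂: 0, 0, 0, 2, 0, -2
d²: 0, 0, 0, 4, 0, 4; Σd² = 8
ρ = 1 − 6·8/(6·35) = 1 − 48/210 = 0.771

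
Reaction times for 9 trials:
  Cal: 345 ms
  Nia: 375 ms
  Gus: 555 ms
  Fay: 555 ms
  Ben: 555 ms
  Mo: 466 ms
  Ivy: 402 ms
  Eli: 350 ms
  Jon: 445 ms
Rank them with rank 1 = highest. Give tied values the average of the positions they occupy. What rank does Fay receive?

2

Sorted (descending): 555, 555, 555, 466, 445, 402, 375, 350, 345
The 3 values of 555 occupy positions 1–3 → average rank 2.
Fay has value 555 ms → rank 2.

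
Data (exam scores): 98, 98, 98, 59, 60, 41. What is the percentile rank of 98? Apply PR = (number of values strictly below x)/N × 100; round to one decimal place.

N = 6.
Strictly below 98: 3. Equal to 98: 3.
PR = 3/6 × 100 = 50.0

50.0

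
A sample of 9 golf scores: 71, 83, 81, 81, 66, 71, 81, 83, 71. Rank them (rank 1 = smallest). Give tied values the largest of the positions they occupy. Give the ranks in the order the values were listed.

4, 9, 7, 7, 1, 4, 7, 9, 4

Sorted (ascending): 66, 71, 71, 71, 81, 81, 81, 83, 83
The 3 values of 71 occupy positions 2–4 → each gets rank 4.
The 3 values of 81 occupy positions 5–7 → each gets rank 7.
The 2 values of 83 occupy positions 8–9 → each gets rank 9.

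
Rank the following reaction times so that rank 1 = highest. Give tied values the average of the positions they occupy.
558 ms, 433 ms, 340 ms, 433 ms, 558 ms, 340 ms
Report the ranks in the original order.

Sorted (descending): 558, 558, 433, 433, 340, 340
The 2 values of 558 occupy positions 1–2 → average rank (1+2)/2 = 1.5.
The 2 values of 433 occupy positions 3–4 → average rank (3+4)/2 = 3.5.
The 2 values of 340 occupy positions 5–6 → average rank (5+6)/2 = 5.5.

1.5, 3.5, 5.5, 3.5, 1.5, 5.5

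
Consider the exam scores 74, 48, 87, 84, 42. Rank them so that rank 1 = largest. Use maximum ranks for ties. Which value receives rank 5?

Sorted (descending): 87, 84, 74, 48, 42
No ties — each value takes its position as its rank.
Rank 5 → value 42.

42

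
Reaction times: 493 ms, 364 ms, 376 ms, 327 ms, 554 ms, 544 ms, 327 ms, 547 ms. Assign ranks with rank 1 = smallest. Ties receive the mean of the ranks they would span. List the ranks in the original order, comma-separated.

Sorted (ascending): 327, 327, 364, 376, 493, 544, 547, 554
The 2 values of 327 occupy positions 1–2 → average rank (1+2)/2 = 1.5.

5, 3, 4, 1.5, 8, 6, 1.5, 7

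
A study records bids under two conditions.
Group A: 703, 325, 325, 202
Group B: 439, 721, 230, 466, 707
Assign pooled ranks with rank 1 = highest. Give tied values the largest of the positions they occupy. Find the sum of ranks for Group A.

26

Sorted (descending): 721, 707, 703, 466, 439, 325, 325, 230, 202
The 2 values of 325 occupy positions 6–7 → each gets rank 7.
Group A values → pooled ranks: 703→3, 325→7, 325→7, 202→9
Rank sum = 3 + 7 + 7 + 9 = 26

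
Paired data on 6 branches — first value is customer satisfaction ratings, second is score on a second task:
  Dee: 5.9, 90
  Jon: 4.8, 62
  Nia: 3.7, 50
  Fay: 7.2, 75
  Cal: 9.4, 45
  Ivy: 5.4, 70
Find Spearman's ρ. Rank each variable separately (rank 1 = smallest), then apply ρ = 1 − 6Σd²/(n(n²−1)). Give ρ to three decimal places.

0.086

Ranks of variable 1: 4, 2, 1, 5, 6, 3
Ranks of variable 2: 6, 3, 2, 5, 1, 4
d = r₁ − r₂: -2, -1, -1, 0, 5, -1
d²: 4, 1, 1, 0, 25, 1; Σd² = 32
ρ = 1 − 6·32/(6·35) = 1 − 192/210 = 0.086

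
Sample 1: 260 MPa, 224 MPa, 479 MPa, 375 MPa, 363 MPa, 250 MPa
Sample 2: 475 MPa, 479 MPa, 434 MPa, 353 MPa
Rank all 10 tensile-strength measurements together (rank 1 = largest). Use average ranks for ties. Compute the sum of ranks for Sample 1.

39.5

Sorted (descending): 479, 479, 475, 434, 375, 363, 353, 260, 250, 224
The 2 values of 479 occupy positions 1–2 → average rank (1+2)/2 = 1.5.
Sample 1 values → pooled ranks: 260→8, 224→10, 479→1.5, 375→5, 363→6, 250→9
Rank sum = 8 + 10 + 1.5 + 5 + 6 + 9 = 39.5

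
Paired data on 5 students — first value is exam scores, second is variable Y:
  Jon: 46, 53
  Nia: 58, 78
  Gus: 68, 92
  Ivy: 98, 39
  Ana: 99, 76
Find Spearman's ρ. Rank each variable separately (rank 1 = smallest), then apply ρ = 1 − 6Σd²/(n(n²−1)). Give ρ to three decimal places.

-0.100

Ranks of variable 1: 1, 2, 3, 4, 5
Ranks of variable 2: 2, 4, 5, 1, 3
d = r₁ − r₂: -1, -2, -2, 3, 2
d²: 1, 4, 4, 9, 4; Σd² = 22
ρ = 1 − 6·22/(5·24) = 1 − 132/120 = -0.100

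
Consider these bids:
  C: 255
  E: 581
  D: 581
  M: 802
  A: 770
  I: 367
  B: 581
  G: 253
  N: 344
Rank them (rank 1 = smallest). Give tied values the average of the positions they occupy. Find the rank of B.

6

Sorted (ascending): 253, 255, 344, 367, 581, 581, 581, 770, 802
The 3 values of 581 occupy positions 5–7 → average rank 6.
B has value 581 → rank 6.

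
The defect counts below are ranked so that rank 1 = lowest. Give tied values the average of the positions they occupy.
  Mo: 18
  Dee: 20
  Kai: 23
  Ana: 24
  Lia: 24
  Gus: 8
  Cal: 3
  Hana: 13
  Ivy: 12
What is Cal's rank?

Sorted (ascending): 3, 8, 12, 13, 18, 20, 23, 24, 24
The 2 values of 24 occupy positions 8–9 → average rank (8+9)/2 = 8.5.
Cal has value 3 → rank 1.

1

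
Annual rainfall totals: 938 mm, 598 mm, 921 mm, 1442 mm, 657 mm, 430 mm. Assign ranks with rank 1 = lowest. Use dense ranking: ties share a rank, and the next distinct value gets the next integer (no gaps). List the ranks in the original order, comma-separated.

Sorted (ascending): 430, 598, 657, 921, 938, 1442
No ties — each value takes its position as its rank.

5, 2, 4, 6, 3, 1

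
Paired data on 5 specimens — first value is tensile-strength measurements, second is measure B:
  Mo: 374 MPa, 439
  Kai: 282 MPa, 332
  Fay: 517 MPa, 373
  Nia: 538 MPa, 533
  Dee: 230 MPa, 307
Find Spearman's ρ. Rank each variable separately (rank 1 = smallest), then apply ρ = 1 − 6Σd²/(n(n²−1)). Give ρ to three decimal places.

0.900

Ranks of variable 1: 3, 2, 4, 5, 1
Ranks of variable 2: 4, 2, 3, 5, 1
d = r₁ − r₂: -1, 0, 1, 0, 0
d²: 1, 0, 1, 0, 0; Σd² = 2
ρ = 1 − 6·2/(5·24) = 1 − 12/120 = 0.900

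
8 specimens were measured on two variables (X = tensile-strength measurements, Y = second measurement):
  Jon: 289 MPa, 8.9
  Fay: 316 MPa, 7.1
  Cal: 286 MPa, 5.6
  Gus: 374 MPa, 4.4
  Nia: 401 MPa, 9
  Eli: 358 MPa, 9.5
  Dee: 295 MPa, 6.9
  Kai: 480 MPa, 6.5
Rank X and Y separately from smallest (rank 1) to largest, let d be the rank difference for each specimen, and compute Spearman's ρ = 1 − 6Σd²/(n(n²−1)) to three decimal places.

0.071

Ranks of variable 1: 2, 4, 1, 6, 7, 5, 3, 8
Ranks of variable 2: 6, 5, 2, 1, 7, 8, 4, 3
d = r₁ − r₂: -4, -1, -1, 5, 0, -3, -1, 5
d²: 16, 1, 1, 25, 0, 9, 1, 25; Σd² = 78
ρ = 1 − 6·78/(8·63) = 1 − 468/504 = 0.071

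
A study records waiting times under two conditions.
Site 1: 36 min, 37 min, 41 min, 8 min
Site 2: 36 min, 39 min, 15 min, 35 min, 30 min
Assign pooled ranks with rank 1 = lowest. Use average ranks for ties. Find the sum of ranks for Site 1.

22.5

Sorted (ascending): 8, 15, 30, 35, 36, 36, 37, 39, 41
The 2 values of 36 occupy positions 5–6 → average rank (5+6)/2 = 5.5.
Site 1 values → pooled ranks: 36→5.5, 37→7, 41→9, 8→1
Rank sum = 5.5 + 7 + 9 + 1 = 22.5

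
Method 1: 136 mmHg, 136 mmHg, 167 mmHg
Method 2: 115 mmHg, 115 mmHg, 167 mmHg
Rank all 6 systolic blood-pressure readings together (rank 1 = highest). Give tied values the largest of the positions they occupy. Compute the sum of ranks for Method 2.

14

Sorted (descending): 167, 167, 136, 136, 115, 115
The 2 values of 167 occupy positions 1–2 → each gets rank 2.
The 2 values of 136 occupy positions 3–4 → each gets rank 4.
The 2 values of 115 occupy positions 5–6 → each gets rank 6.
Method 2 values → pooled ranks: 115→6, 115→6, 167→2
Rank sum = 6 + 6 + 2 = 14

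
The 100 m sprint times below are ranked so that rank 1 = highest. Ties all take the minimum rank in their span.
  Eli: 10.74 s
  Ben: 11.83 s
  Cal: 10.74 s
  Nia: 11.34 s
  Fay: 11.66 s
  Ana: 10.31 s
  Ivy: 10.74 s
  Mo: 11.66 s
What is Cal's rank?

5

Sorted (descending): 11.83, 11.66, 11.66, 11.34, 10.74, 10.74, 10.74, 10.31
The 2 values of 11.66 occupy positions 2–3 → each gets rank 2.
The 3 values of 10.74 occupy positions 5–7 → each gets rank 5.
Cal has value 10.74 s → rank 5.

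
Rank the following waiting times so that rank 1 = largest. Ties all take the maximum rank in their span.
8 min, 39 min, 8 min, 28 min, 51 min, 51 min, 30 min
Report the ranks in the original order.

7, 3, 7, 5, 2, 2, 4

Sorted (descending): 51, 51, 39, 30, 28, 8, 8
The 2 values of 51 occupy positions 1–2 → each gets rank 2.
The 2 values of 8 occupy positions 6–7 → each gets rank 7.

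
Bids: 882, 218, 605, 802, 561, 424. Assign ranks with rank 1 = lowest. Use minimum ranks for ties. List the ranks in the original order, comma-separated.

Sorted (ascending): 218, 424, 561, 605, 802, 882
No ties — each value takes its position as its rank.

6, 1, 4, 5, 3, 2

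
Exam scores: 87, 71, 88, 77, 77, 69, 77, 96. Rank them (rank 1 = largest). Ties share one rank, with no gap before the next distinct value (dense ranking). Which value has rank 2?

Sorted (descending): 96, 88, 87, 77, 77, 77, 71, 69
The 3 values of 77 share dense rank 4.
Remaining distinct values take the next consecutive integers.
Rank 2 → value 88.

88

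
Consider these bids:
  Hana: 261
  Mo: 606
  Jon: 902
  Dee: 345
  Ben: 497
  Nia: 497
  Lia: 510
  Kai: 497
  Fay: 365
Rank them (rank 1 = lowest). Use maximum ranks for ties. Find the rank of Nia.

6

Sorted (ascending): 261, 345, 365, 497, 497, 497, 510, 606, 902
The 3 values of 497 occupy positions 4–6 → each gets rank 6.
Nia has value 497 → rank 6.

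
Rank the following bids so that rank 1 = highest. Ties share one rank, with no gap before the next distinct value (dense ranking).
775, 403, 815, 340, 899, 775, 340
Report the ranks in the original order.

Sorted (descending): 899, 815, 775, 775, 403, 340, 340
The 2 values of 775 share dense rank 3.
The 2 values of 340 share dense rank 5.
Remaining distinct values take the next consecutive integers.

3, 4, 2, 5, 1, 3, 5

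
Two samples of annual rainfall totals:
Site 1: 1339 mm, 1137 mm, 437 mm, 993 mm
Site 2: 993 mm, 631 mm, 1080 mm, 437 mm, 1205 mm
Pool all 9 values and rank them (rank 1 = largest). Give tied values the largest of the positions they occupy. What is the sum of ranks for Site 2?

28

Sorted (descending): 1339, 1205, 1137, 1080, 993, 993, 631, 437, 437
The 2 values of 993 occupy positions 5–6 → each gets rank 6.
The 2 values of 437 occupy positions 8–9 → each gets rank 9.
Site 2 values → pooled ranks: 993→6, 631→7, 1080→4, 437→9, 1205→2
Rank sum = 6 + 7 + 4 + 9 + 2 = 28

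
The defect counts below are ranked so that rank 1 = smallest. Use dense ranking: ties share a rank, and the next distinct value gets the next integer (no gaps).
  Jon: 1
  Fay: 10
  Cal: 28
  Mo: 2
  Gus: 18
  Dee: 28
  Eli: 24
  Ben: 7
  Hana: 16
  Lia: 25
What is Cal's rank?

Sorted (ascending): 1, 2, 7, 10, 16, 18, 24, 25, 28, 28
The 2 values of 28 share dense rank 9.
Remaining distinct values take the next consecutive integers.
Cal has value 28 → rank 9.

9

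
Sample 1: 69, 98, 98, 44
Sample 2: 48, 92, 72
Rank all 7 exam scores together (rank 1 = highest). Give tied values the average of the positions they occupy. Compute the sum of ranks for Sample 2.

Sorted (descending): 98, 98, 92, 72, 69, 48, 44
The 2 values of 98 occupy positions 1–2 → average rank (1+2)/2 = 1.5.
Sample 2 values → pooled ranks: 48→6, 92→3, 72→4
Rank sum = 6 + 3 + 4 = 13

13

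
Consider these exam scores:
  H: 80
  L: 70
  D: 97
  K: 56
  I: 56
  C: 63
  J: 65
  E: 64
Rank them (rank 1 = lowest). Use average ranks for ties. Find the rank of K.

1.5

Sorted (ascending): 56, 56, 63, 64, 65, 70, 80, 97
The 2 values of 56 occupy positions 1–2 → average rank (1+2)/2 = 1.5.
K has value 56 → rank 1.5.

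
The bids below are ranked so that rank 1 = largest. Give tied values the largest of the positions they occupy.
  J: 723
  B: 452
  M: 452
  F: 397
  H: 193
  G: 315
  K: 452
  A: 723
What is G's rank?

7

Sorted (descending): 723, 723, 452, 452, 452, 397, 315, 193
The 2 values of 723 occupy positions 1–2 → each gets rank 2.
The 3 values of 452 occupy positions 3–5 → each gets rank 5.
G has value 315 → rank 7.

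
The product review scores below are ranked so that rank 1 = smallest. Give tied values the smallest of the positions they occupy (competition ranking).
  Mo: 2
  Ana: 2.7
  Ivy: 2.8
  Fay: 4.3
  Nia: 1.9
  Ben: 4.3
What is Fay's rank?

Sorted (ascending): 1.9, 2, 2.7, 2.8, 4.3, 4.3
The 2 values of 4.3 occupy positions 5–6 → each gets rank 5.
Fay has value 4.3 → rank 5.

5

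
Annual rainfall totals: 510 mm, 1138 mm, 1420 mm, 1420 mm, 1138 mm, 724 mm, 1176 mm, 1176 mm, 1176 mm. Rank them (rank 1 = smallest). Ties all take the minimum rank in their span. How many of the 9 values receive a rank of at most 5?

7

Sorted (ascending): 510, 724, 1138, 1138, 1176, 1176, 1176, 1420, 1420
The 2 values of 1138 occupy positions 3–4 → each gets rank 3.
The 3 values of 1176 occupy positions 5–7 → each gets rank 5.
The 2 values of 1420 occupy positions 8–9 → each gets rank 8.
Ranks ≤ 5: {1, 2, 3, 3, 5, 5, 5} → 7 values.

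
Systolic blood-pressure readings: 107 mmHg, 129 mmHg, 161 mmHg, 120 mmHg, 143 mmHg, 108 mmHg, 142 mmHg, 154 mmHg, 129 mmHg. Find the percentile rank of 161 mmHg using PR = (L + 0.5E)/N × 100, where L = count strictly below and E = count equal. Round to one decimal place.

N = 9.
Strictly below 161: 8. Equal to 161: 1.
PR = (8 + 0.5·1)/9 × 100 = 94.4

94.4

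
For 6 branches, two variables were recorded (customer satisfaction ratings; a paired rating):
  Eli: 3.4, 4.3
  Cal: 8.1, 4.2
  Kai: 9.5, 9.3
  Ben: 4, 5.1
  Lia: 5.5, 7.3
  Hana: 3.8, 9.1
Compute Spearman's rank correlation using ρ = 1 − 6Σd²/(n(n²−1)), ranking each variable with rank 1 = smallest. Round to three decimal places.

0.257

Ranks of variable 1: 1, 5, 6, 3, 4, 2
Ranks of variable 2: 2, 1, 6, 3, 4, 5
d = r₁ − r₂: -1, 4, 0, 0, 0, -3
d²: 1, 16, 0, 0, 0, 9; Σd² = 26
ρ = 1 − 6·26/(6·35) = 1 − 156/210 = 0.257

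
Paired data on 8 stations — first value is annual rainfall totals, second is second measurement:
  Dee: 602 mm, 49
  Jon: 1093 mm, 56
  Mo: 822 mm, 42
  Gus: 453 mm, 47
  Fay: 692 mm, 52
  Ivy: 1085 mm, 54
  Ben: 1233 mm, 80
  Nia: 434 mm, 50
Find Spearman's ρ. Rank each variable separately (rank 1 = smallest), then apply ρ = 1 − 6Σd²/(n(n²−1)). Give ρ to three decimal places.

0.690

Ranks of variable 1: 3, 7, 5, 2, 4, 6, 8, 1
Ranks of variable 2: 3, 7, 1, 2, 5, 6, 8, 4
d = r₁ − r₂: 0, 0, 4, 0, -1, 0, 0, -3
d²: 0, 0, 16, 0, 1, 0, 0, 9; Σd² = 26
ρ = 1 − 6·26/(8·63) = 1 − 156/504 = 0.690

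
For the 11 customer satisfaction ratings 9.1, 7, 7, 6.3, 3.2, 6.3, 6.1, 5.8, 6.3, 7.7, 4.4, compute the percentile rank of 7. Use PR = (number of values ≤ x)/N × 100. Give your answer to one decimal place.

81.8

N = 11.
Strictly below 7: 7. Equal to 7: 2.
PR = 9/11 × 100 = 81.8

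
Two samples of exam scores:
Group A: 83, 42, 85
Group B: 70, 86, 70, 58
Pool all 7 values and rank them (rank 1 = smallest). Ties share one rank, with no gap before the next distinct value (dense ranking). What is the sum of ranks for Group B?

Sorted (ascending): 42, 58, 70, 70, 83, 85, 86
The 2 values of 70 share dense rank 3.
Remaining distinct values take the next consecutive integers.
Group B values → pooled ranks: 70→3, 86→6, 70→3, 58→2
Rank sum = 3 + 6 + 3 + 2 = 14

14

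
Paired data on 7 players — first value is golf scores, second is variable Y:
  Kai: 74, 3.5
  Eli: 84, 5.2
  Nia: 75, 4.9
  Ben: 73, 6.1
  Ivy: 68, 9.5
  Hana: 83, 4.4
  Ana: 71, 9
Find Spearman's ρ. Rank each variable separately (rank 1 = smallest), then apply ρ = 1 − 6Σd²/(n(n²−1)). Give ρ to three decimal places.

Ranks of variable 1: 4, 7, 5, 3, 1, 6, 2
Ranks of variable 2: 1, 4, 3, 5, 7, 2, 6
d = r₁ − r₂: 3, 3, 2, -2, -6, 4, -4
d²: 9, 9, 4, 4, 36, 16, 16; Σd² = 94
ρ = 1 − 6·94/(7·48) = 1 − 564/336 = -0.679

-0.679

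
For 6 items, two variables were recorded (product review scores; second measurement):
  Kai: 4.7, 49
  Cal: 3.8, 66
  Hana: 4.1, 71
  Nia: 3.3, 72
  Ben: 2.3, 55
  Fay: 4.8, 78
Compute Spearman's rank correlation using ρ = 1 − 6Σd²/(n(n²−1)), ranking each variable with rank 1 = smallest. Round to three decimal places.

0.257

Ranks of variable 1: 5, 3, 4, 2, 1, 6
Ranks of variable 2: 1, 3, 4, 5, 2, 6
d = r₁ − r₂: 4, 0, 0, -3, -1, 0
d²: 16, 0, 0, 9, 1, 0; Σd² = 26
ρ = 1 − 6·26/(6·35) = 1 − 156/210 = 0.257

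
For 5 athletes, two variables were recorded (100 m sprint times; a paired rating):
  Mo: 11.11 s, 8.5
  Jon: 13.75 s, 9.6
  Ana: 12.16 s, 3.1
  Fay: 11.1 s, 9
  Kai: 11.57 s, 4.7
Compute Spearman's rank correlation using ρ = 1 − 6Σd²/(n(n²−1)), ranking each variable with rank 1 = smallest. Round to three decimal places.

Ranks of variable 1: 2, 5, 4, 1, 3
Ranks of variable 2: 3, 5, 1, 4, 2
d = r₁ − r₂: -1, 0, 3, -3, 1
d²: 1, 0, 9, 9, 1; Σd² = 20
ρ = 1 − 6·20/(5·24) = 1 − 120/120 = 0.000

0.000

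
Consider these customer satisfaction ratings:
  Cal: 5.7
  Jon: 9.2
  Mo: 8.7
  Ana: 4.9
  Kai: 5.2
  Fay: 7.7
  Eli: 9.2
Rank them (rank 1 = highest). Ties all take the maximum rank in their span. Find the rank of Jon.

Sorted (descending): 9.2, 9.2, 8.7, 7.7, 5.7, 5.2, 4.9
The 2 values of 9.2 occupy positions 1–2 → each gets rank 2.
Jon has value 9.2 → rank 2.

2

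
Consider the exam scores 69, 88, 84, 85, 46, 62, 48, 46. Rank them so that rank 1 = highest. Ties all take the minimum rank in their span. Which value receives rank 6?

Sorted (descending): 88, 85, 84, 69, 62, 48, 46, 46
The 2 values of 46 occupy positions 7–8 → each gets rank 7.
Rank 6 → value 48.

48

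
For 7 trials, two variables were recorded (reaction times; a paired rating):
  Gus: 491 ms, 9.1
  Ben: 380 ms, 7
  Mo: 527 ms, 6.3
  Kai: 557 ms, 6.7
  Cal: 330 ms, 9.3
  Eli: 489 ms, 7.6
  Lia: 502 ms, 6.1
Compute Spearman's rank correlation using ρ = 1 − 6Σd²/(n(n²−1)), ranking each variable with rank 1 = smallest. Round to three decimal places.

Ranks of variable 1: 4, 2, 6, 7, 1, 3, 5
Ranks of variable 2: 6, 4, 2, 3, 7, 5, 1
d = r₁ − r₂: -2, -2, 4, 4, -6, -2, 4
d²: 4, 4, 16, 16, 36, 4, 16; Σd² = 96
ρ = 1 − 6·96/(7·48) = 1 − 576/336 = -0.714

-0.714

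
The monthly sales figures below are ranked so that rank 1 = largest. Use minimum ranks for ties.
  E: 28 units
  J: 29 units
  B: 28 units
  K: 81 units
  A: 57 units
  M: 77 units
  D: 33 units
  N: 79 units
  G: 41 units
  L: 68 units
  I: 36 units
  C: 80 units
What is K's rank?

1

Sorted (descending): 81, 80, 79, 77, 68, 57, 41, 36, 33, 29, 28, 28
The 2 values of 28 occupy positions 11–12 → each gets rank 11.
K has value 81 units → rank 1.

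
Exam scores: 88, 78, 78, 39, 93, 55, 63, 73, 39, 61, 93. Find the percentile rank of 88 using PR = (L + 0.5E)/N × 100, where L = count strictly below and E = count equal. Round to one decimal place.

77.3

N = 11.
Strictly below 88: 8. Equal to 88: 1.
PR = (8 + 0.5·1)/11 × 100 = 77.3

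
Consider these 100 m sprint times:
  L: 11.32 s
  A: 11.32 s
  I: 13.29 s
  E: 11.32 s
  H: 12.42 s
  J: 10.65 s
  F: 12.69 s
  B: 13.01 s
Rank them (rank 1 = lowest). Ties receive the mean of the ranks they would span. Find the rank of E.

3

Sorted (ascending): 10.65, 11.32, 11.32, 11.32, 12.42, 12.69, 13.01, 13.29
The 3 values of 11.32 occupy positions 2–4 → average rank 3.
E has value 11.32 s → rank 3.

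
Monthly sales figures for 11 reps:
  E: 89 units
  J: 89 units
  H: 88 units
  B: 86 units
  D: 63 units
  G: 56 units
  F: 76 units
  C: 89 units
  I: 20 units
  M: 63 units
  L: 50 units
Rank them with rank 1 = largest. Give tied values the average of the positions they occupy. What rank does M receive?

Sorted (descending): 89, 89, 89, 88, 86, 76, 63, 63, 56, 50, 20
The 3 values of 89 occupy positions 1–3 → average rank 2.
The 2 values of 63 occupy positions 7–8 → average rank (7+8)/2 = 7.5.
M has value 63 units → rank 7.5.

7.5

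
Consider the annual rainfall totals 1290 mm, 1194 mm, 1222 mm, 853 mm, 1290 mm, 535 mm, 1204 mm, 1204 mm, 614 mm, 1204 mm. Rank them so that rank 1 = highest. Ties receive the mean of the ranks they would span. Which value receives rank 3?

Sorted (descending): 1290, 1290, 1222, 1204, 1204, 1204, 1194, 853, 614, 535
The 2 values of 1290 occupy positions 1–2 → average rank (1+2)/2 = 1.5.
The 3 values of 1204 occupy positions 4–6 → average rank 5.
Rank 3 → value 1222.

1222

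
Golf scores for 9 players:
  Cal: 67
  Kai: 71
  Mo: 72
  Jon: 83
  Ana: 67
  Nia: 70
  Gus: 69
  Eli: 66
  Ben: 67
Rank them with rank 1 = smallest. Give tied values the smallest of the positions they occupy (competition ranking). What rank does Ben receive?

2

Sorted (ascending): 66, 67, 67, 67, 69, 70, 71, 72, 83
The 3 values of 67 occupy positions 2–4 → each gets rank 2.
Ben has value 67 → rank 2.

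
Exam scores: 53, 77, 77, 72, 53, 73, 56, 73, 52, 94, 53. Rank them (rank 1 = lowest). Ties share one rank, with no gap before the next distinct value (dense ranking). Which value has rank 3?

56

Sorted (ascending): 52, 53, 53, 53, 56, 72, 73, 73, 77, 77, 94
The 3 values of 53 share dense rank 2.
The 2 values of 73 share dense rank 5.
The 2 values of 77 share dense rank 6.
Remaining distinct values take the next consecutive integers.
Rank 3 → value 56.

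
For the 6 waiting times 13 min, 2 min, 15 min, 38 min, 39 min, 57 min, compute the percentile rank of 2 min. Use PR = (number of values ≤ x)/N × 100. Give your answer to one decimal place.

16.7

N = 6.
Strictly below 2: 0. Equal to 2: 1.
PR = 1/6 × 100 = 16.7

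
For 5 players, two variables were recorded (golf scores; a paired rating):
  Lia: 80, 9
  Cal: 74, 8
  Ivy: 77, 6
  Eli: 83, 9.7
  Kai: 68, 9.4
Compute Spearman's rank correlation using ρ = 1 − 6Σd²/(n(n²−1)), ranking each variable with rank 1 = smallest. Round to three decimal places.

0.300

Ranks of variable 1: 4, 2, 3, 5, 1
Ranks of variable 2: 3, 2, 1, 5, 4
d = r₁ − r₂: 1, 0, 2, 0, -3
d²: 1, 0, 4, 0, 9; Σd² = 14
ρ = 1 − 6·14/(5·24) = 1 − 84/120 = 0.300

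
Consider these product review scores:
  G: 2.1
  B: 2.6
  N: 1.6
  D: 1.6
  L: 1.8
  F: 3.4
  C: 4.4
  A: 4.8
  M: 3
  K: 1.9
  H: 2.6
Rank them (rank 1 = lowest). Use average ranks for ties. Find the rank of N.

Sorted (ascending): 1.6, 1.6, 1.8, 1.9, 2.1, 2.6, 2.6, 3, 3.4, 4.4, 4.8
The 2 values of 1.6 occupy positions 1–2 → average rank (1+2)/2 = 1.5.
The 2 values of 2.6 occupy positions 6–7 → average rank (6+7)/2 = 6.5.
N has value 1.6 → rank 1.5.

1.5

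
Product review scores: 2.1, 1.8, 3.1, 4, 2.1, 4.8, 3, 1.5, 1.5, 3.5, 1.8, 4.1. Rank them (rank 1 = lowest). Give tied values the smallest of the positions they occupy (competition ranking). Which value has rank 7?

3

Sorted (ascending): 1.5, 1.5, 1.8, 1.8, 2.1, 2.1, 3, 3.1, 3.5, 4, 4.1, 4.8
The 2 values of 1.5 occupy positions 1–2 → each gets rank 1.
The 2 values of 1.8 occupy positions 3–4 → each gets rank 3.
The 2 values of 2.1 occupy positions 5–6 → each gets rank 5.
Rank 7 → value 3.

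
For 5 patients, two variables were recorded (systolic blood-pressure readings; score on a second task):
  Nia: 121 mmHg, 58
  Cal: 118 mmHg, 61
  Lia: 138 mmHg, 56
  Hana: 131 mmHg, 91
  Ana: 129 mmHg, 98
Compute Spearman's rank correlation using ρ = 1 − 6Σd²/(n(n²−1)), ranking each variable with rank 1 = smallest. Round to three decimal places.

Ranks of variable 1: 2, 1, 5, 4, 3
Ranks of variable 2: 2, 3, 1, 4, 5
d = r₁ − r₂: 0, -2, 4, 0, -2
d²: 0, 4, 16, 0, 4; Σd² = 24
ρ = 1 − 6·24/(5·24) = 1 − 144/120 = -0.200

-0.200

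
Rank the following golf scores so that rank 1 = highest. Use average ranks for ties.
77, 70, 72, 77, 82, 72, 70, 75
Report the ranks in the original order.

Sorted (descending): 82, 77, 77, 75, 72, 72, 70, 70
The 2 values of 77 occupy positions 2–3 → average rank (2+3)/2 = 2.5.
The 2 values of 72 occupy positions 5–6 → average rank (5+6)/2 = 5.5.
The 2 values of 70 occupy positions 7–8 → average rank (7+8)/2 = 7.5.

2.5, 7.5, 5.5, 2.5, 1, 5.5, 7.5, 4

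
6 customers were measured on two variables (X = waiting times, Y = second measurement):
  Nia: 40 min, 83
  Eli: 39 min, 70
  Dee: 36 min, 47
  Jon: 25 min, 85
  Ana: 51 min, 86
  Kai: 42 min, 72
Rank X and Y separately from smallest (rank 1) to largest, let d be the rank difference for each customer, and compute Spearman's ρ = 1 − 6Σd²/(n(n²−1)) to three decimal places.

0.371

Ranks of variable 1: 4, 3, 2, 1, 6, 5
Ranks of variable 2: 4, 2, 1, 5, 6, 3
d = r₁ − r₂: 0, 1, 1, -4, 0, 2
d²: 0, 1, 1, 16, 0, 4; Σd² = 22
ρ = 1 − 6·22/(6·35) = 1 − 132/210 = 0.371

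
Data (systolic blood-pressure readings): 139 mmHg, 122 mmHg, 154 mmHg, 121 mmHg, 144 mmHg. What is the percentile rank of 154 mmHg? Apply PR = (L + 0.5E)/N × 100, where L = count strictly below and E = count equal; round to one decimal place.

N = 5.
Strictly below 154: 4. Equal to 154: 1.
PR = (4 + 0.5·1)/5 × 100 = 90.0

90.0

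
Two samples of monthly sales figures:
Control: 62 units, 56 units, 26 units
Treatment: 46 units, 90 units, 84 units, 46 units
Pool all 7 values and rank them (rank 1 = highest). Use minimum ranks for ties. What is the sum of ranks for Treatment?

13

Sorted (descending): 90, 84, 62, 56, 46, 46, 26
The 2 values of 46 occupy positions 5–6 → each gets rank 5.
Treatment values → pooled ranks: 46→5, 90→1, 84→2, 46→5
Rank sum = 5 + 1 + 2 + 5 = 13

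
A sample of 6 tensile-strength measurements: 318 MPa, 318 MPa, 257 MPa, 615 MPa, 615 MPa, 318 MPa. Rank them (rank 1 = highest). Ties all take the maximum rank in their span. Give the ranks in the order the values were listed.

Sorted (descending): 615, 615, 318, 318, 318, 257
The 2 values of 615 occupy positions 1–2 → each gets rank 2.
The 3 values of 318 occupy positions 3–5 → each gets rank 5.

5, 5, 6, 2, 2, 5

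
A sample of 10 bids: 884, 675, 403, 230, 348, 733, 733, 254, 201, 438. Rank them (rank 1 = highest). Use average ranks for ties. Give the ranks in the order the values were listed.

Sorted (descending): 884, 733, 733, 675, 438, 403, 348, 254, 230, 201
The 2 values of 733 occupy positions 2–3 → average rank (2+3)/2 = 2.5.

1, 4, 6, 9, 7, 2.5, 2.5, 8, 10, 5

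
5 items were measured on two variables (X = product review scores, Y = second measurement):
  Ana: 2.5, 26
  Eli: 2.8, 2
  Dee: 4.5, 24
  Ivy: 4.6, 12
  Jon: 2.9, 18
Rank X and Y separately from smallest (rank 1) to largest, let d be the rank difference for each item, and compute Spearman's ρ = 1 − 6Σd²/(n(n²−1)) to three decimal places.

-0.300

Ranks of variable 1: 1, 2, 4, 5, 3
Ranks of variable 2: 5, 1, 4, 2, 3
d = r₁ − r₂: -4, 1, 0, 3, 0
d²: 16, 1, 0, 9, 0; Σd² = 26
ρ = 1 − 6·26/(5·24) = 1 − 156/120 = -0.300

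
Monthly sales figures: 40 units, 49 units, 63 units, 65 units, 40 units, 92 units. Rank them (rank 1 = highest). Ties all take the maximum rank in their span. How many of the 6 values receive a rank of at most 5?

4

Sorted (descending): 92, 65, 63, 49, 40, 40
The 2 values of 40 occupy positions 5–6 → each gets rank 6.
Ranks ≤ 5: {1, 2, 3, 4} → 4 values.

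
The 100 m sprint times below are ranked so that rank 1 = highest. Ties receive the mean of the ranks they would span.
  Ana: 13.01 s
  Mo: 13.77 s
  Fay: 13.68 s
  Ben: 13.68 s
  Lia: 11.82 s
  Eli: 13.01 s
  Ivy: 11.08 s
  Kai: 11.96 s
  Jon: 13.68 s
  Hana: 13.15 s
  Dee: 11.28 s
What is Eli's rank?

6.5

Sorted (descending): 13.77, 13.68, 13.68, 13.68, 13.15, 13.01, 13.01, 11.96, 11.82, 11.28, 11.08
The 3 values of 13.68 occupy positions 2–4 → average rank 3.
The 2 values of 13.01 occupy positions 6–7 → average rank (6+7)/2 = 6.5.
Eli has value 13.01 s → rank 6.5.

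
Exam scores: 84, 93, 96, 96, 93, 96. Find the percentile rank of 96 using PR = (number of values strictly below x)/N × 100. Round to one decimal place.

N = 6.
Strictly below 96: 3. Equal to 96: 3.
PR = 3/6 × 100 = 50.0

50.0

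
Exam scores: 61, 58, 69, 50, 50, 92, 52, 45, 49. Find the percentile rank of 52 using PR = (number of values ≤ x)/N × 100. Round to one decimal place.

N = 9.
Strictly below 52: 4. Equal to 52: 1.
PR = 5/9 × 100 = 55.6

55.6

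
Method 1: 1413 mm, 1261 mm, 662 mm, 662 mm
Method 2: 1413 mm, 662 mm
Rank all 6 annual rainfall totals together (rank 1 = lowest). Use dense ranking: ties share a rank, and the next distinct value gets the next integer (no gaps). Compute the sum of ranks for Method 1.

7

Sorted (ascending): 662, 662, 662, 1261, 1413, 1413
The 3 values of 662 share dense rank 1.
The 2 values of 1413 share dense rank 3.
Remaining distinct values take the next consecutive integers.
Method 1 values → pooled ranks: 1413→3, 1261→2, 662→1, 662→1
Rank sum = 3 + 2 + 1 + 1 = 7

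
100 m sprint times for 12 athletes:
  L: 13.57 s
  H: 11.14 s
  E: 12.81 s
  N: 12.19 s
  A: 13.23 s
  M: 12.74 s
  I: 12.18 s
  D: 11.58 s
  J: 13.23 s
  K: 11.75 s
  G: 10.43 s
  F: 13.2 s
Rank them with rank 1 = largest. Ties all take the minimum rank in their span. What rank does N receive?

7

Sorted (descending): 13.57, 13.23, 13.23, 13.2, 12.81, 12.74, 12.19, 12.18, 11.75, 11.58, 11.14, 10.43
The 2 values of 13.23 occupy positions 2–3 → each gets rank 2.
N has value 12.19 s → rank 7.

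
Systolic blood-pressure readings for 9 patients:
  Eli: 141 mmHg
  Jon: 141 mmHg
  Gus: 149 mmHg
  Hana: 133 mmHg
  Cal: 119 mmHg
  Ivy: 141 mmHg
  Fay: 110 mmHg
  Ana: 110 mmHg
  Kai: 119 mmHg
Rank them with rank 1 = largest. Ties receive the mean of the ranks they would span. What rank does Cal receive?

6.5

Sorted (descending): 149, 141, 141, 141, 133, 119, 119, 110, 110
The 3 values of 141 occupy positions 2–4 → average rank 3.
The 2 values of 119 occupy positions 6–7 → average rank (6+7)/2 = 6.5.
The 2 values of 110 occupy positions 8–9 → average rank (8+9)/2 = 8.5.
Cal has value 119 mmHg → rank 6.5.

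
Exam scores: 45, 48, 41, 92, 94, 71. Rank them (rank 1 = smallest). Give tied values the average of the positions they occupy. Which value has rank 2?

45

Sorted (ascending): 41, 45, 48, 71, 92, 94
No ties — each value takes its position as its rank.
Rank 2 → value 45.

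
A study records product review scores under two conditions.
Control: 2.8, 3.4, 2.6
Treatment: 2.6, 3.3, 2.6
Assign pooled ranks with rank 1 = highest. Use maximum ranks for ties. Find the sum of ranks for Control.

Sorted (descending): 3.4, 3.3, 2.8, 2.6, 2.6, 2.6
The 3 values of 2.6 occupy positions 4–6 → each gets rank 6.
Control values → pooled ranks: 2.8→3, 3.4→1, 2.6→6
Rank sum = 3 + 1 + 6 = 10

10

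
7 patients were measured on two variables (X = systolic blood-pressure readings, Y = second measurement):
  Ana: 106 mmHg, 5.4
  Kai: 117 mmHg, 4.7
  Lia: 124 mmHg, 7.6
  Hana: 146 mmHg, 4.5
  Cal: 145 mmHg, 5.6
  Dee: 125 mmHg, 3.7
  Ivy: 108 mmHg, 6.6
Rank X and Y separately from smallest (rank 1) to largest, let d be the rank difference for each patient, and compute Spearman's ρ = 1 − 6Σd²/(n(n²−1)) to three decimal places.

Ranks of variable 1: 1, 3, 4, 7, 6, 5, 2
Ranks of variable 2: 4, 3, 7, 2, 5, 1, 6
d = r₁ − r₂: -3, 0, -3, 5, 1, 4, -4
d²: 9, 0, 9, 25, 1, 16, 16; Σd² = 76
ρ = 1 − 6·76/(7·48) = 1 − 456/336 = -0.357

-0.357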